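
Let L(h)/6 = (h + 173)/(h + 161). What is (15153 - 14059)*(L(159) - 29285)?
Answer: -640619597/20 ≈ -3.2031e+7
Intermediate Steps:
L(h) = 6*(173 + h)/(161 + h) (L(h) = 6*((h + 173)/(h + 161)) = 6*((173 + h)/(161 + h)) = 6*(173 + h)/(161 + h))
(15153 - 14059)*(L(159) - 29285) = (15153 - 14059)*(6*(173 + 159)/(161 + 159) - 29285) = 1094*(6*332/320 - 29285) = 1094*(6*(1/320)*332 - 29285) = 1094*(249/40 - 29285) = 1094*(-1171151/40) = -640619597/20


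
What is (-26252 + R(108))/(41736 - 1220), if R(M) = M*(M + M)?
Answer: -731/10129 ≈ -0.072169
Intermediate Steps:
R(M) = 2*M² (R(M) = M*(2*M) = 2*M²)
(-26252 + R(108))/(41736 - 1220) = (-26252 + 2*108²)/(41736 - 1220) = (-26252 + 2*11664)/40516 = (-26252 + 23328)*(1/40516) = -2924*1/40516 = -731/10129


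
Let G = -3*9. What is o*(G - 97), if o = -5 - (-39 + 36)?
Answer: 248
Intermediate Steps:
G = -27
o = -2 (o = -5 - 1*(-3) = -5 + 3 = -2)
o*(G - 97) = -2*(-27 - 97) = -2*(-124) = 248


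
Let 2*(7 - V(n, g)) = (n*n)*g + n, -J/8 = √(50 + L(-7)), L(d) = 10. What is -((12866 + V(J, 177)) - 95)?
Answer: 327062 - 8*√15 ≈ 3.2703e+5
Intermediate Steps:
J = -16*√15 (J = -8*√(50 + 10) = -16*√15 ≈ -61.968)
V(n, g) = 7 - n/2 - g*n²/2 (V(n, g) = 7 - ((n*n)*g + n)/2 = 7 - (n²*g + n)/2 = 7 - (g*n² + n)/2 = 7 - (n + g*n²)/2 = 7 + (-n/2 - g*n²/2) = 7 - n/2 - g*n²/2)
-((12866 + V(J, 177)) - 95) = -((12866 + (7 - (-8)*√15 - ½*177*(-16*√15)²)) - 95) = -((12866 + (7 + 8*√15 - ½*177*3840)) - 95) = -((12866 + (7 + 8*√15 - 339840)) - 95) = -((12866 + (-339833 + 8*√15)) - 95) = -((-326967 + 8*√15) - 95) = -(-327062 + 8*√15) = 327062 - 8*√15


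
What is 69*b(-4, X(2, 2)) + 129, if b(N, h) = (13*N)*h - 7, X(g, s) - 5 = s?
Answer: -25470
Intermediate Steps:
X(g, s) = 5 + s
b(N, h) = -7 + 13*N*h (b(N, h) = 13*N*h - 7 = -7 + 13*N*h)
69*b(-4, X(2, 2)) + 129 = 69*(-7 + 13*(-4)*(5 + 2)) + 129 = 69*(-7 + 13*(-4)*7) + 129 = 69*(-7 - 364) + 129 = 69*(-371) + 129 = -25599 + 129 = -25470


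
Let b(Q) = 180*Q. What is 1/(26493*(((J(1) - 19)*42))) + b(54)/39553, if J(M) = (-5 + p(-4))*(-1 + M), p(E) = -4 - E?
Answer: 205494504527/836206347942 ≈ 0.24575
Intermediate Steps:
J(M) = 5 - 5*M (J(M) = (-5 + (-4 - 1*(-4)))*(-1 + M) = (-5 + (-4 + 4))*(-1 + M) = (-5 + 0)*(-1 + M) = -5*(-1 + M) = 5 - 5*M)
1/(26493*(((J(1) - 19)*42))) + b(54)/39553 = 1/(26493*((((5 - 5*1) - 19)*42))) + (180*54)/39553 = 1/(26493*((((5 - 5) - 19)*42))) + 9720*(1/39553) = 1/(26493*(((0 - 19)*42))) + 9720/39553 = 1/(26493*((-19*42))) + 9720/39553 = (1/26493)/(-798) + 9720/39553 = (1/26493)*(-1/798) + 9720/39553 = -1/21141414 + 9720/39553 = 205494504527/836206347942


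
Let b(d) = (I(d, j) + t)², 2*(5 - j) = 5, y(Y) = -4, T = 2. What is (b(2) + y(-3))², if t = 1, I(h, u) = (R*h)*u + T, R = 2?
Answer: 27225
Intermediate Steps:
j = 5/2 (j = 5 - ½*5 = 5 - 5/2 = 5/2 ≈ 2.5000)
I(h, u) = 2 + 2*h*u (I(h, u) = (2*h)*u + 2 = 2*h*u + 2 = 2 + 2*h*u)
b(d) = (3 + 5*d)² (b(d) = ((2 + 2*d*(5/2)) + 1)² = ((2 + 5*d) + 1)² = (3 + 5*d)²)
(b(2) + y(-3))² = ((3 + 5*2)² - 4)² = ((3 + 10)² - 4)² = (13² - 4)² = (169 - 4)² = 165² = 27225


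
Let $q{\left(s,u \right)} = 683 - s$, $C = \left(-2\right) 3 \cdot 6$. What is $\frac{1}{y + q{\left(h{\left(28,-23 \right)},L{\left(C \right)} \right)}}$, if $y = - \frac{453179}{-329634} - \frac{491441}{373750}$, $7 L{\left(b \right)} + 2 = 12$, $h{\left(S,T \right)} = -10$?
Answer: $\frac{1339138125}{928102937893} \approx 0.0014429$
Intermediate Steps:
$C = -36$ ($C = \left(-6\right) 6 = -36$)
$L{\left(b \right)} = \frac{10}{7}$ ($L{\left(b \right)} = - \frac{2}{7} + \frac{1}{7} \cdot 12 = - \frac{2}{7} + \frac{12}{7} = \frac{10}{7}$)
$y = \frac{80217268}{1339138125}$ ($y = \left(-453179\right) \left(- \frac{1}{329634}\right) - \frac{21367}{16250} = \frac{453179}{329634} - \frac{21367}{16250} = \frac{80217268}{1339138125} \approx 0.059902$)
$\frac{1}{y + q{\left(h{\left(28,-23 \right)},L{\left(C \right)} \right)}} = \frac{1}{\frac{80217268}{1339138125} + \left(683 - -10\right)} = \frac{1}{\frac{80217268}{1339138125} + \left(683 + 10\right)} = \frac{1}{\frac{80217268}{1339138125} + 693} = \frac{1}{\frac{928102937893}{1339138125}} = \frac{1339138125}{928102937893}$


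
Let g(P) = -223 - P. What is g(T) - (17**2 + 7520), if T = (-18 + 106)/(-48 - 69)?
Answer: -939656/117 ≈ -8031.3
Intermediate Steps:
T = -88/117 (T = 88/(-117) = 88*(-1/117) = -88/117 ≈ -0.75214)
g(T) - (17**2 + 7520) = (-223 - 1*(-88/117)) - (17**2 + 7520) = (-223 + 88/117) - (289 + 7520) = -26003/117 - 1*7809 = -26003/117 - 7809 = -939656/117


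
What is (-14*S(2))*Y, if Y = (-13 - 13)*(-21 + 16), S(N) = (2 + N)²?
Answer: -29120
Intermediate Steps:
Y = 130 (Y = -26*(-5) = 130)
(-14*S(2))*Y = -14*(2 + 2)²*130 = -14*4²*130 = -14*16*130 = -224*130 = -29120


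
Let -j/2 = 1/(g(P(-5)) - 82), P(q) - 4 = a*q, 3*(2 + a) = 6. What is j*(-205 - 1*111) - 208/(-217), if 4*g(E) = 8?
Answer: -15063/2170 ≈ -6.9415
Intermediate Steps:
a = 0 (a = -2 + (⅓)*6 = -2 + 2 = 0)
P(q) = 4 (P(q) = 4 + 0*q = 4 + 0 = 4)
g(E) = 2 (g(E) = (¼)*8 = 2)
j = 1/40 (j = -2/(2 - 82) = -2/(-80) = -2*(-1/80) = 1/40 ≈ 0.025000)
j*(-205 - 1*111) - 208/(-217) = (-205 - 1*111)/40 - 208/(-217) = (-205 - 111)/40 - 208*(-1/217) = (1/40)*(-316) + 208/217 = -79/10 + 208/217 = -15063/2170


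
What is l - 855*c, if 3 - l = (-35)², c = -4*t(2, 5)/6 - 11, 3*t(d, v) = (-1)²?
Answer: 8373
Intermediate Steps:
t(d, v) = ⅓ (t(d, v) = (⅓)*(-1)² = (⅓)*1 = ⅓)
c = -101/9 (c = -4/(3*6) - 11 = -4*1/18 - 11 = -2/9 - 11 = -101/9 ≈ -11.222)
l = -1222 (l = 3 - 1*(-35)² = 3 - 1*1225 = 3 - 1225 = -1222)
l - 855*c = -1222 - 855*(-101/9) = -1222 + 9595 = 8373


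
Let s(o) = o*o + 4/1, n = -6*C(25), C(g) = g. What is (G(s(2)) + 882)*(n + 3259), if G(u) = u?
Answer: 2767010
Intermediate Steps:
n = -150 (n = -6*25 = -150)
s(o) = 4 + o² (s(o) = o² + 4*1 = o² + 4 = 4 + o²)
(G(s(2)) + 882)*(n + 3259) = ((4 + 2²) + 882)*(-150 + 3259) = ((4 + 4) + 882)*3109 = (8 + 882)*3109 = 890*3109 = 2767010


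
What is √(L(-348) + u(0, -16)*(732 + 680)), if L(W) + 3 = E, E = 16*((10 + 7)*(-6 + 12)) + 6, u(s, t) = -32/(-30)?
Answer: √706755/15 ≈ 56.046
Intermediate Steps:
u(s, t) = 16/15 (u(s, t) = -32*(-1/30) = 16/15)
E = 1638 (E = 16*(17*6) + 6 = 16*102 + 6 = 1632 + 6 = 1638)
L(W) = 1635 (L(W) = -3 + 1638 = 1635)
√(L(-348) + u(0, -16)*(732 + 680)) = √(1635 + 16*(732 + 680)/15) = √(1635 + (16/15)*1412) = √(1635 + 22592/15) = √(47117/15) = √706755/15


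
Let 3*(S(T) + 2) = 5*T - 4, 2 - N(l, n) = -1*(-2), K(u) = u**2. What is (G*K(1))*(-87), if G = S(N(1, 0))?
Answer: 290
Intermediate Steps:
N(l, n) = 0 (N(l, n) = 2 - (-1)*(-2) = 2 - 1*2 = 2 - 2 = 0)
S(T) = -10/3 + 5*T/3 (S(T) = -2 + (5*T - 4)/3 = -2 + (-4 + 5*T)/3 = -2 + (-4/3 + 5*T/3) = -10/3 + 5*T/3)
G = -10/3 (G = -10/3 + (5/3)*0 = -10/3 + 0 = -10/3 ≈ -3.3333)
(G*K(1))*(-87) = -10/3*1**2*(-87) = -10/3*1*(-87) = -10/3*(-87) = 290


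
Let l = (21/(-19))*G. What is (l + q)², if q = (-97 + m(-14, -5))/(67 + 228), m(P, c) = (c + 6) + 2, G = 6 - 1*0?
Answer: 1517569936/31416025 ≈ 48.306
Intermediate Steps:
G = 6 (G = 6 + 0 = 6)
m(P, c) = 8 + c (m(P, c) = (6 + c) + 2 = 8 + c)
q = -94/295 (q = (-97 + (8 - 5))/(67 + 228) = (-97 + 3)/295 = -94*1/295 = -94/295 ≈ -0.31864)
l = -126/19 (l = (21/(-19))*6 = (21*(-1/19))*6 = -21/19*6 = -126/19 ≈ -6.6316)
(l + q)² = (-126/19 - 94/295)² = (-38956/5605)² = 1517569936/31416025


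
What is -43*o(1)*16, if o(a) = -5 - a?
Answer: 4128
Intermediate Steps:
-43*o(1)*16 = -43*(-5 - 1*1)*16 = -43*(-5 - 1)*16 = -43*(-6)*16 = 258*16 = 4128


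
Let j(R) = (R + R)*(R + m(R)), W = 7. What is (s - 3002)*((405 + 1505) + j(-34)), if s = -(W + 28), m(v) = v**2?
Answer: 225910282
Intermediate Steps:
s = -35 (s = -(7 + 28) = -1*35 = -35)
j(R) = 2*R*(R + R**2) (j(R) = (R + R)*(R + R**2) = (2*R)*(R + R**2) = 2*R*(R + R**2))
(s - 3002)*((405 + 1505) + j(-34)) = (-35 - 3002)*((405 + 1505) + 2*(-34)**2*(1 - 34)) = -3037*(1910 + 2*1156*(-33)) = -3037*(1910 - 76296) = -3037*(-74386) = 225910282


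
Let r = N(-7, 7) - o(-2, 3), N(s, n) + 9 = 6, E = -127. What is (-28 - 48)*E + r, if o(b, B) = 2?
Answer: 9647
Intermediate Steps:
N(s, n) = -3 (N(s, n) = -9 + 6 = -3)
r = -5 (r = -3 - 1*2 = -3 - 2 = -5)
(-28 - 48)*E + r = (-28 - 48)*(-127) - 5 = -76*(-127) - 5 = 9652 - 5 = 9647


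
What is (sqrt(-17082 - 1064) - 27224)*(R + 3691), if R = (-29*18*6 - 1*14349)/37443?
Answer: -1253979473856/12481 + 46061544*I*sqrt(18146)/12481 ≈ -1.0047e+8 + 4.9714e+5*I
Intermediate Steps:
R = -5827/12481 (R = (-522*6 - 14349)*(1/37443) = (-3132 - 14349)*(1/37443) = -17481*1/37443 = -5827/12481 ≈ -0.46687)
(sqrt(-17082 - 1064) - 27224)*(R + 3691) = (sqrt(-17082 - 1064) - 27224)*(-5827/12481 + 3691) = (sqrt(-18146) - 27224)*(46061544/12481) = (I*sqrt(18146) - 27224)*(46061544/12481) = (-27224 + I*sqrt(18146))*(46061544/12481) = -1253979473856/12481 + 46061544*I*sqrt(18146)/12481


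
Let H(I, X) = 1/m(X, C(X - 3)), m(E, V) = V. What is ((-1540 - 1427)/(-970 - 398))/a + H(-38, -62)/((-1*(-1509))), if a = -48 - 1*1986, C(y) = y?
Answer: -32644523/30324743280 ≈ -0.0010765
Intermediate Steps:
a = -2034 (a = -48 - 1986 = -2034)
H(I, X) = 1/(-3 + X) (H(I, X) = 1/(X - 3) = 1/(-3 + X))
((-1540 - 1427)/(-970 - 398))/a + H(-38, -62)/((-1*(-1509))) = ((-1540 - 1427)/(-970 - 398))/(-2034) + 1/((-3 - 62)*((-1*(-1509)))) = -2967/(-1368)*(-1/2034) + 1/(-65*1509) = -2967*(-1/1368)*(-1/2034) - 1/65*1/1509 = (989/456)*(-1/2034) - 1/98085 = -989/927504 - 1/98085 = -32644523/30324743280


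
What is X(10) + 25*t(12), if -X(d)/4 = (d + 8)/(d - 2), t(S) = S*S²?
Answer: 43191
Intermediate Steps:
t(S) = S³
X(d) = -4*(8 + d)/(-2 + d) (X(d) = -4*(d + 8)/(d - 2) = -4*(8 + d)/(-2 + d))
X(10) + 25*t(12) = 4*(-8 - 1*10)/(-2 + 10) + 25*12³ = 4*(-8 - 10)/8 + 25*1728 = 4*(⅛)*(-18) + 43200 = -9 + 43200 = 43191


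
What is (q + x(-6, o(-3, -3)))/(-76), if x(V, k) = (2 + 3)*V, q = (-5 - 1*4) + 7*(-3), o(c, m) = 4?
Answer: 15/19 ≈ 0.78947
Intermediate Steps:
q = -30 (q = (-5 - 4) - 21 = -9 - 21 = -30)
x(V, k) = 5*V
(q + x(-6, o(-3, -3)))/(-76) = (-30 + 5*(-6))/(-76) = (-30 - 30)*(-1/76) = -60*(-1/76) = 15/19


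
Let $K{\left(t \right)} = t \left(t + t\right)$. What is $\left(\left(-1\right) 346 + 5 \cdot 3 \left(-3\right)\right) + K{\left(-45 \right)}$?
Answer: $3659$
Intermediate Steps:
$K{\left(t \right)} = 2 t^{2}$ ($K{\left(t \right)} = t 2 t = 2 t^{2}$)
$\left(\left(-1\right) 346 + 5 \cdot 3 \left(-3\right)\right) + K{\left(-45 \right)} = \left(\left(-1\right) 346 + 5 \cdot 3 \left(-3\right)\right) + 2 \left(-45\right)^{2} = \left(-346 + 15 \left(-3\right)\right) + 2 \cdot 2025 = \left(-346 - 45\right) + 4050 = -391 + 4050 = 3659$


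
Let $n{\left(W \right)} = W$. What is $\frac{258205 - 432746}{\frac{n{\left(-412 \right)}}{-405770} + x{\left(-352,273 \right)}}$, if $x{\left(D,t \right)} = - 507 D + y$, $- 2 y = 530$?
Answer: $- \frac{35411750785}{36153904321} \approx -0.97947$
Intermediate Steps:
$y = -265$ ($y = \left(- \frac{1}{2}\right) 530 = -265$)
$x{\left(D,t \right)} = -265 - 507 D$ ($x{\left(D,t \right)} = - 507 D - 265 = -265 - 507 D$)
$\frac{258205 - 432746}{\frac{n{\left(-412 \right)}}{-405770} + x{\left(-352,273 \right)}} = \frac{258205 - 432746}{- \frac{412}{-405770} - -178199} = - \frac{174541}{\left(-412\right) \left(- \frac{1}{405770}\right) + \left(-265 + 178464\right)} = - \frac{174541}{\frac{206}{202885} + 178199} = - \frac{174541}{\frac{36153904321}{202885}} = \left(-174541\right) \frac{202885}{36153904321} = - \frac{35411750785}{36153904321}$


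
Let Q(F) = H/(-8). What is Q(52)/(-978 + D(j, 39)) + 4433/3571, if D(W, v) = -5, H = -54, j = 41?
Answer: 17334139/14041172 ≈ 1.2345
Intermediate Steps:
Q(F) = 27/4 (Q(F) = -54/(-8) = -54*(-1/8) = 27/4)
Q(52)/(-978 + D(j, 39)) + 4433/3571 = 27/(4*(-978 - 5)) + 4433/3571 = (27/4)/(-983) + 4433*(1/3571) = (27/4)*(-1/983) + 4433/3571 = -27/3932 + 4433/3571 = 17334139/14041172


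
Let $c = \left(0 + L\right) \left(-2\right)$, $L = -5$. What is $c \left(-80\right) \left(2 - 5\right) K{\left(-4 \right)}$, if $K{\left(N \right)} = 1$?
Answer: $2400$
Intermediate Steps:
$c = 10$ ($c = \left(0 - 5\right) \left(-2\right) = \left(-5\right) \left(-2\right) = 10$)
$c \left(-80\right) \left(2 - 5\right) K{\left(-4 \right)} = 10 \left(-80\right) \left(2 - 5\right) 1 = - 800 \left(\left(-3\right) 1\right) = \left(-800\right) \left(-3\right) = 2400$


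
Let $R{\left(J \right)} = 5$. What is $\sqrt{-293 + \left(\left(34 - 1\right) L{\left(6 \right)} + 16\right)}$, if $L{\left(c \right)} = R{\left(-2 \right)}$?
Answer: $4 i \sqrt{7} \approx 10.583 i$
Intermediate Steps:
$L{\left(c \right)} = 5$
$\sqrt{-293 + \left(\left(34 - 1\right) L{\left(6 \right)} + 16\right)} = \sqrt{-293 + \left(\left(34 - 1\right) 5 + 16\right)} = \sqrt{-293 + \left(33 \cdot 5 + 16\right)} = \sqrt{-293 + \left(165 + 16\right)} = \sqrt{-293 + 181} = \sqrt{-112} = 4 i \sqrt{7}$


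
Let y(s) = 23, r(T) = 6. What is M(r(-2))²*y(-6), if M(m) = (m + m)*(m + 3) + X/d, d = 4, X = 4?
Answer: 273263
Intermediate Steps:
M(m) = 1 + 2*m*(3 + m) (M(m) = (m + m)*(m + 3) + 4/4 = (2*m)*(3 + m) + 4*(¼) = 2*m*(3 + m) + 1 = 1 + 2*m*(3 + m))
M(r(-2))²*y(-6) = (1 + 2*6*(3 + 6))²*23 = (1 + 2*6*9)²*23 = (1 + 108)²*23 = 109²*23 = 11881*23 = 273263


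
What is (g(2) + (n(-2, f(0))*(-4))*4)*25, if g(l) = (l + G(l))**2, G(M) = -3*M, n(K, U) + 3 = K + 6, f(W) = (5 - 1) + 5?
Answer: 0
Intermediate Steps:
f(W) = 9 (f(W) = 4 + 5 = 9)
n(K, U) = 3 + K (n(K, U) = -3 + (K + 6) = -3 + (6 + K) = 3 + K)
g(l) = 4*l**2 (g(l) = (l - 3*l)**2 = (-2*l)**2 = 4*l**2)
(g(2) + (n(-2, f(0))*(-4))*4)*25 = (4*2**2 + ((3 - 2)*(-4))*4)*25 = (4*4 + (1*(-4))*4)*25 = (16 - 4*4)*25 = (16 - 16)*25 = 0*25 = 0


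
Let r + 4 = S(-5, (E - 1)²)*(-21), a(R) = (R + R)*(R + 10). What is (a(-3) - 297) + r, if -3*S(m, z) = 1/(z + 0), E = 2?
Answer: -336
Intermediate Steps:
a(R) = 2*R*(10 + R) (a(R) = (2*R)*(10 + R) = 2*R*(10 + R))
S(m, z) = -1/(3*z) (S(m, z) = -1/(3*(z + 0)) = -1/(3*z))
r = 3 (r = -4 - 1/(3*(2 - 1)²)*(-21) = -4 - 1/(3*(1²))*(-21) = -4 - ⅓/1*(-21) = -4 - ⅓*1*(-21) = -4 - ⅓*(-21) = -4 + 7 = 3)
(a(-3) - 297) + r = (2*(-3)*(10 - 3) - 297) + 3 = (2*(-3)*7 - 297) + 3 = (-42 - 297) + 3 = -339 + 3 = -336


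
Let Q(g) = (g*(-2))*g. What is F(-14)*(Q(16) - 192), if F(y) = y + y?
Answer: 19712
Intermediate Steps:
F(y) = 2*y
Q(g) = -2*g² (Q(g) = (-2*g)*g = -2*g²)
F(-14)*(Q(16) - 192) = (2*(-14))*(-2*16² - 192) = -28*(-2*256 - 192) = -28*(-512 - 192) = -28*(-704) = 19712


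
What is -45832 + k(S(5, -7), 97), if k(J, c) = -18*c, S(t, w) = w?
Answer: -47578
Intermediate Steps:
-45832 + k(S(5, -7), 97) = -45832 - 18*97 = -45832 - 1746 = -47578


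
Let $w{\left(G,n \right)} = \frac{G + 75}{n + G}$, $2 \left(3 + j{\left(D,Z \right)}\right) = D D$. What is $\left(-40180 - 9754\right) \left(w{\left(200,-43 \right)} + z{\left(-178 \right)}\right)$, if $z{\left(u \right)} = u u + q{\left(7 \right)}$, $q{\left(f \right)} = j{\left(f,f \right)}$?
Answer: $- \frac{248573374459}{157} \approx -1.5833 \cdot 10^{9}$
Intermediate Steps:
$j{\left(D,Z \right)} = -3 + \frac{D^{2}}{2}$ ($j{\left(D,Z \right)} = -3 + \frac{D D}{2} = -3 + \frac{D^{2}}{2}$)
$q{\left(f \right)} = -3 + \frac{f^{2}}{2}$
$w{\left(G,n \right)} = \frac{75 + G}{G + n}$
$z{\left(u \right)} = \frac{43}{2} + u^{2}$ ($z{\left(u \right)} = u u - \left(3 - \frac{7^{2}}{2}\right) = u^{2} + \left(-3 + \frac{1}{2} \cdot 49\right) = u^{2} + \left(-3 + \frac{49}{2}\right) = u^{2} + \frac{43}{2} = \frac{43}{2} + u^{2}$)
$\left(-40180 - 9754\right) \left(w{\left(200,-43 \right)} + z{\left(-178 \right)}\right) = \left(-40180 - 9754\right) \left(\frac{75 + 200}{200 - 43} + \left(\frac{43}{2} + \left(-178\right)^{2}\right)\right) = - 49934 \left(\frac{1}{157} \cdot 275 + \left(\frac{43}{2} + 31684\right)\right) = - 49934 \left(\frac{1}{157} \cdot 275 + \frac{63411}{2}\right) = - 49934 \left(\frac{275}{157} + \frac{63411}{2}\right) = \left(-49934\right) \frac{9956077}{314} = - \frac{248573374459}{157}$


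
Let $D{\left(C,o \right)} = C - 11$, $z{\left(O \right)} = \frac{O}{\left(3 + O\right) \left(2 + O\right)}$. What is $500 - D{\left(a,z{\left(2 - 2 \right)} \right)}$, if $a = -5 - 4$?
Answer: $520$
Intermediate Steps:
$a = -9$
$z{\left(O \right)} = \frac{O}{\left(2 + O\right) \left(3 + O\right)}$
$D{\left(C,o \right)} = -11 + C$
$500 - D{\left(a,z{\left(2 - 2 \right)} \right)} = 500 - \left(-11 - 9\right) = 500 - -20 = 500 + 20 = 520$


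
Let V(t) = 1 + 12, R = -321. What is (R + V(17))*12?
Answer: -3696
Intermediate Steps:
V(t) = 13
(R + V(17))*12 = (-321 + 13)*12 = -308*12 = -3696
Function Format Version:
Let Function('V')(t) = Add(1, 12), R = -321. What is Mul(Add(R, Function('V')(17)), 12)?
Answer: -3696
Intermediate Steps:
Function('V')(t) = 13
Mul(Add(R, Function('V')(17)), 12) = Mul(Add(-321, 13), 12) = Mul(-308, 12) = -3696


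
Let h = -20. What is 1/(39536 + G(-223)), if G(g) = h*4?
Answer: 1/39456 ≈ 2.5345e-5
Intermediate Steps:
G(g) = -80 (G(g) = -20*4 = -80)
1/(39536 + G(-223)) = 1/(39536 - 80) = 1/39456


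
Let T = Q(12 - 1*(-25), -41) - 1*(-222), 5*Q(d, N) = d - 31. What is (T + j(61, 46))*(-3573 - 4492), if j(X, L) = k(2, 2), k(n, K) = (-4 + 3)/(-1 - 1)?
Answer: -3608281/2 ≈ -1.8041e+6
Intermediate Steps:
Q(d, N) = -31/5 + d/5 (Q(d, N) = (d - 31)/5 = (-31 + d)/5 = -31/5 + d/5)
k(n, K) = 1/2 (k(n, K) = -1/(-2) = -1*(-1/2) = 1/2)
j(X, L) = 1/2
T = 1116/5 (T = (-31/5 + (12 - 1*(-25))/5) - 1*(-222) = (-31/5 + (12 + 25)/5) + 222 = (-31/5 + (1/5)*37) + 222 = (-31/5 + 37/5) + 222 = 6/5 + 222 = 1116/5 ≈ 223.20)
(T + j(61, 46))*(-3573 - 4492) = (1116/5 + 1/2)*(-3573 - 4492) = (2237/10)*(-8065) = -3608281/2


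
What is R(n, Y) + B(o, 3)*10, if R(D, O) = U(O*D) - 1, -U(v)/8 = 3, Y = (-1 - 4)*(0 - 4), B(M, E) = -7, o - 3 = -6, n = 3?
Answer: -95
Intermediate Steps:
o = -3 (o = 3 - 6 = -3)
Y = 20 (Y = -5*(-4) = 20)
U(v) = -24 (U(v) = -8*3 = -24)
R(D, O) = -25 (R(D, O) = -24 - 1 = -25)
R(n, Y) + B(o, 3)*10 = -25 - 7*10 = -25 - 70 = -95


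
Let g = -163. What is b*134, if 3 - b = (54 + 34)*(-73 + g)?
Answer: 2783314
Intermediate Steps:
b = 20771 (b = 3 - (54 + 34)*(-73 - 163) = 3 - 88*(-236) = 3 - 1*(-20768) = 3 + 20768 = 20771)
b*134 = 20771*134 = 2783314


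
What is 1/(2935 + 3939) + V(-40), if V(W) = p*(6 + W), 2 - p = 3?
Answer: 233717/6874 ≈ 34.000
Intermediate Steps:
p = -1 (p = 2 - 1*3 = 2 - 3 = -1)
V(W) = -6 - W (V(W) = -(6 + W) = -6 - W)
1/(2935 + 3939) + V(-40) = 1/(2935 + 3939) + (-6 - 1*(-40)) = 1/6874 + (-6 + 40) = 1/6874 + 34 = 233717/6874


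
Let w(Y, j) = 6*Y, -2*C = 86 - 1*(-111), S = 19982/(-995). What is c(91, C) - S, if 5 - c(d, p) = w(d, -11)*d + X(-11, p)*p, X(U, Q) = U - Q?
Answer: -163347827/3980 ≈ -41042.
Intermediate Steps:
S = -19982/995 (S = 19982*(-1/995) = -19982/995 ≈ -20.082)
C = -197/2 (C = -(86 - 1*(-111))/2 = -(86 + 111)/2 = -½*197 = -197/2 ≈ -98.500)
c(d, p) = 5 - 6*d² - p*(-11 - p) (c(d, p) = 5 - ((6*d)*d + (-11 - p)*p) = 5 - (6*d² + p*(-11 - p)) = 5 + (-6*d² - p*(-11 - p)) = 5 - 6*d² - p*(-11 - p))
c(91, C) - S = (5 - 6*91² - 197*(11 - 197/2)/2) - 1*(-19982/995) = (5 - 6*8281 - 197/2*(-175/2)) + 19982/995 = (5 - 49686 + 34475/4) + 19982/995 = -164249/4 + 19982/995 = -163347827/3980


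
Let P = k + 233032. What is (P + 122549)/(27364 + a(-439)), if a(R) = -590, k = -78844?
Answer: 276737/26774 ≈ 10.336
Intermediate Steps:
P = 154188 (P = -78844 + 233032 = 154188)
(P + 122549)/(27364 + a(-439)) = (154188 + 122549)/(27364 - 590) = 276737/26774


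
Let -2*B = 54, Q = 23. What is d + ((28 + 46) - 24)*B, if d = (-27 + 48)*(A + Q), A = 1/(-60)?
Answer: -17347/20 ≈ -867.35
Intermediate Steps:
B = -27 (B = -1/2*54 = -27)
A = -1/60 ≈ -0.016667
d = 9653/20 (d = (-27 + 48)*(-1/60 + 23) = 21*(1379/60) = 9653/20 ≈ 482.65)
d + ((28 + 46) - 24)*B = 9653/20 + ((28 + 46) - 24)*(-27) = 9653/20 + (74 - 24)*(-27) = 9653/20 + 50*(-27) = 9653/20 - 1350 = -17347/20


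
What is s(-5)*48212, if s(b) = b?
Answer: -241060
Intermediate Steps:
s(-5)*48212 = -5*48212 = -241060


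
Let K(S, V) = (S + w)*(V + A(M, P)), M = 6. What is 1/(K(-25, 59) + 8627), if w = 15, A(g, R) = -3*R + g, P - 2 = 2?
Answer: 1/8097 ≈ 0.00012350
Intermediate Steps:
P = 4 (P = 2 + 2 = 4)
A(g, R) = g - 3*R
K(S, V) = (-6 + V)*(15 + S) (K(S, V) = (S + 15)*(V + (6 - 3*4)) = (15 + S)*(V + (6 - 12)) = (15 + S)*(V - 6) = (15 + S)*(-6 + V) = (-6 + V)*(15 + S))
1/(K(-25, 59) + 8627) = 1/((-90 - 6*(-25) + 15*59 - 25*59) + 8627) = 1/((-90 + 150 + 885 - 1475) + 8627) = 1/(-530 + 8627) = 1/8097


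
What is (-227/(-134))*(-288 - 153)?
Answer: -100107/134 ≈ -747.07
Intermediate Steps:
(-227/(-134))*(-288 - 153) = -227*(-1/134)*(-441) = (227/134)*(-441) = -100107/134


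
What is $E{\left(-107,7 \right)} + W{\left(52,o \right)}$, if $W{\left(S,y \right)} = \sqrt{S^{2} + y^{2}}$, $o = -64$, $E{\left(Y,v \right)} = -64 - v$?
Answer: $-71 + 20 \sqrt{17} \approx 11.462$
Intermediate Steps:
$E{\left(-107,7 \right)} + W{\left(52,o \right)} = \left(-64 - 7\right) + \sqrt{52^{2} + \left(-64\right)^{2}} = \left(-64 - 7\right) + \sqrt{2704 + 4096} = -71 + \sqrt{6800} = -71 + 20 \sqrt{17}$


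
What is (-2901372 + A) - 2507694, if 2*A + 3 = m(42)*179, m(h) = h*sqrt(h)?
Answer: -10818135/2 + 3759*sqrt(42) ≈ -5.3847e+6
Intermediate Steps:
m(h) = h**(3/2)
A = -3/2 + 3759*sqrt(42) (A = -3/2 + (42**(3/2)*179)/2 = -3/2 + ((42*sqrt(42))*179)/2 = -3/2 + (7518*sqrt(42))/2 = -3/2 + 3759*sqrt(42) ≈ 24360.)
(-2901372 + A) - 2507694 = (-2901372 + (-3/2 + 3759*sqrt(42))) - 2507694 = (-5802747/2 + 3759*sqrt(42)) - 2507694 = -10818135/2 + 3759*sqrt(42)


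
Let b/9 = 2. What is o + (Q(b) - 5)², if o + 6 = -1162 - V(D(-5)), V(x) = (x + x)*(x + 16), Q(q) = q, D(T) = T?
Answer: -889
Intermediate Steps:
b = 18 (b = 9*2 = 18)
V(x) = 2*x*(16 + x) (V(x) = (2*x)*(16 + x) = 2*x*(16 + x))
o = -1058 (o = -6 + (-1162 - 2*(-5)*(16 - 5)) = -6 + (-1162 - 2*(-5)*11) = -6 + (-1162 - 1*(-110)) = -6 + (-1162 + 110) = -6 - 1052 = -1058)
o + (Q(b) - 5)² = -1058 + (18 - 5)² = -1058 + 13² = -1058 + 169 = -889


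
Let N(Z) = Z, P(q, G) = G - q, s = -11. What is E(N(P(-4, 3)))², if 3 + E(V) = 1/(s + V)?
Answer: 169/16 ≈ 10.563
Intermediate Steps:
E(V) = -3 + 1/(-11 + V)
E(N(P(-4, 3)))² = ((34 - 3*(3 - 1*(-4)))/(-11 + (3 - 1*(-4))))² = ((34 - 3*(3 + 4))/(-11 + (3 + 4)))² = ((34 - 3*7)/(-11 + 7))² = ((34 - 21)/(-4))² = (-¼*13)² = (-13/4)² = 169/16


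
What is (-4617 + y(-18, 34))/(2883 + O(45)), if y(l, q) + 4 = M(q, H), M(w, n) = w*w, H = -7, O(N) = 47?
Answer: -693/586 ≈ -1.1826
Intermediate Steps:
M(w, n) = w²
y(l, q) = -4 + q²
(-4617 + y(-18, 34))/(2883 + O(45)) = (-4617 + (-4 + 34²))/(2883 + 47) = (-4617 + (-4 + 1156))/2930 = (-4617 + 1152)*(1/2930) = -3465*1/2930 = -693/586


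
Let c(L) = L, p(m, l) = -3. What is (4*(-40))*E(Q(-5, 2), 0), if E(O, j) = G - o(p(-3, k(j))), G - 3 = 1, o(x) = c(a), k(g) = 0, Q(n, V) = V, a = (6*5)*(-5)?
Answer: -24640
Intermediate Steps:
a = -150 (a = 30*(-5) = -150)
o(x) = -150
G = 4 (G = 3 + 1 = 4)
E(O, j) = 154 (E(O, j) = 4 - 1*(-150) = 4 + 150 = 154)
(4*(-40))*E(Q(-5, 2), 0) = (4*(-40))*154 = -160*154 = -24640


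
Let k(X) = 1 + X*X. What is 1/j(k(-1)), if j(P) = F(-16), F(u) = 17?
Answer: 1/17 ≈ 0.058824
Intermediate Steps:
k(X) = 1 + X²
j(P) = 17
1/j(k(-1)) = 1/17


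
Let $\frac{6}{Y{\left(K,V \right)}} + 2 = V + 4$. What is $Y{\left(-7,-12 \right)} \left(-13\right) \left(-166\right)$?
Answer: $- \frac{6474}{5} \approx -1294.8$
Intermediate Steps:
$Y{\left(K,V \right)} = \frac{6}{2 + V}$ ($Y{\left(K,V \right)} = \frac{6}{-2 + \left(V + 4\right)} = \frac{6}{-2 + \left(4 + V\right)} = \frac{6}{2 + V}$)
$Y{\left(-7,-12 \right)} \left(-13\right) \left(-166\right) = \frac{6}{2 - 12} \left(-13\right) \left(-166\right) = \frac{6}{-10} \left(-13\right) \left(-166\right) = 6 \left(- \frac{1}{10}\right) \left(-13\right) \left(-166\right) = \left(- \frac{3}{5}\right) \left(-13\right) \left(-166\right) = \frac{39}{5} \left(-166\right) = - \frac{6474}{5}$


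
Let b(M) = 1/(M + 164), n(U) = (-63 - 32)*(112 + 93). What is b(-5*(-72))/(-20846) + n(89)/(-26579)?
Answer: 30390188403/41475785288 ≈ 0.73272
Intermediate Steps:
n(U) = -19475 (n(U) = -95*205 = -19475)
b(M) = 1/(164 + M)
b(-5*(-72))/(-20846) + n(89)/(-26579) = 1/((164 - 5*(-72))*(-20846)) - 19475/(-26579) = -1/20846/(164 + 360) - 19475*(-1/26579) = -1/20846/524 + 19475/26579 = (1/524)*(-1/20846) + 19475/26579 = -1/10923304 + 19475/26579 = 30390188403/41475785288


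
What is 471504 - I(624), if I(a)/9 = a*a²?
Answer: -2186264112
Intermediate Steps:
I(a) = 9*a³ (I(a) = 9*(a*a²) = 9*a³)
471504 - I(624) = 471504 - 9*624³ = 471504 - 9*242970624 = 471504 - 1*2186735616 = 471504 - 2186735616 = -2186264112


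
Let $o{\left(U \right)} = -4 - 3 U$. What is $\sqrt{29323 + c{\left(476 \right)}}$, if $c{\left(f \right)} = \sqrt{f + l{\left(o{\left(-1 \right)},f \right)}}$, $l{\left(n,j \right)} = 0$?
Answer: $\sqrt{29323 + 2 \sqrt{119}} \approx 171.3$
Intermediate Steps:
$c{\left(f \right)} = \sqrt{f}$ ($c{\left(f \right)} = \sqrt{f + 0} = \sqrt{f}$)
$\sqrt{29323 + c{\left(476 \right)}} = \sqrt{29323 + \sqrt{476}} = \sqrt{29323 + 2 \sqrt{119}}$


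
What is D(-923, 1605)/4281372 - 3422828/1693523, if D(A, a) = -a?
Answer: -4885706021477/2416867317852 ≈ -2.0215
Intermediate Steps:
D(-923, 1605)/4281372 - 3422828/1693523 = -1*1605/4281372 - 3422828/1693523 = -1605*1/4281372 - 3422828*1/1693523 = -535/1427124 - 3422828/1693523 = -4885706021477/2416867317852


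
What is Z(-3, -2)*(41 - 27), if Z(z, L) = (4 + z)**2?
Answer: 14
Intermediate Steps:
Z(-3, -2)*(41 - 27) = (4 - 3)**2*(41 - 27) = 1**2*14 = 1*14 = 14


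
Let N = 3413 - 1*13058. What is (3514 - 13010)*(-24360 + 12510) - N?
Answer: 112537245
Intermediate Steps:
N = -9645 (N = 3413 - 13058 = -9645)
(3514 - 13010)*(-24360 + 12510) - N = (3514 - 13010)*(-24360 + 12510) - 1*(-9645) = -9496*(-11850) + 9645 = 112527600 + 9645 = 112537245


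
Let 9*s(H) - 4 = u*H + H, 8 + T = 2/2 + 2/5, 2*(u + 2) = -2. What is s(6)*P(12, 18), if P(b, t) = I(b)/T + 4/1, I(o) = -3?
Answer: -392/99 ≈ -3.9596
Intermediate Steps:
u = -3 (u = -2 + (½)*(-2) = -2 - 1 = -3)
T = -33/5 (T = -8 + (2/2 + 2/5) = -8 + (2*(½) + 2*(⅕)) = -8 + (1 + ⅖) = -8 + 7/5 = -33/5 ≈ -6.6000)
s(H) = 4/9 - 2*H/9 (s(H) = 4/9 + (-3*H + H)/9 = 4/9 + (-2*H)/9 = 4/9 - 2*H/9)
P(b, t) = 49/11 (P(b, t) = -3/(-33/5) + 4/1 = -3*(-5/33) + 4*1 = 5/11 + 4 = 49/11)
s(6)*P(12, 18) = (4/9 - 2/9*6)*(49/11) = (4/9 - 4/3)*(49/11) = -8/9*49/11 = -392/99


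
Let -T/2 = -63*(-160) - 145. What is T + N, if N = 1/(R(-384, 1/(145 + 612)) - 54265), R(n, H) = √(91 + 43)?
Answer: -58510992162435/2944690091 - √134/2944690091 ≈ -19870.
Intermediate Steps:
T = -19870 (T = -2*(-63*(-160) - 145) = -2*(10080 - 145) = -2*9935 = -19870)
R(n, H) = √134
N = 1/(-54265 + √134) (N = 1/(√134 - 54265) = 1/(-54265 + √134) ≈ -1.8432e-5)
T + N = -19870 + (-54265/2944690091 - √134/2944690091) = -58510992162435/2944690091 - √134/2944690091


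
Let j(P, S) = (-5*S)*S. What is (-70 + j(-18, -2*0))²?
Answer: 4900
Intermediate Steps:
j(P, S) = -5*S²
(-70 + j(-18, -2*0))² = (-70 - 5*(-2*0)²)² = (-70 - 5*0²)² = (-70 - 5*0)² = (-70 + 0)² = (-70)² = 4900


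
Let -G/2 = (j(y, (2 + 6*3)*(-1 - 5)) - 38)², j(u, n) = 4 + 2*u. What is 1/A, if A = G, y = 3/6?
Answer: -1/2178 ≈ -0.00045914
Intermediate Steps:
y = ½ (y = 3*(⅙) = ½ ≈ 0.50000)
G = -2178 (G = -2*((4 + 2*(½)) - 38)² = -2*((4 + 1) - 38)² = -2*(5 - 38)² = -2*(-33)² = -2*1089 = -2178)
A = -2178
1/A = 1/(-2178) = -1/2178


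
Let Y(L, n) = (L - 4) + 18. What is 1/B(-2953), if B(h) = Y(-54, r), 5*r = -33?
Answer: -1/40 ≈ -0.025000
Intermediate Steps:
r = -33/5 (r = (1/5)*(-33) = -33/5 ≈ -6.6000)
Y(L, n) = 14 + L (Y(L, n) = (-4 + L) + 18 = 14 + L)
B(h) = -40 (B(h) = 14 - 54 = -40)
1/B(-2953) = 1/(-40) = -1/40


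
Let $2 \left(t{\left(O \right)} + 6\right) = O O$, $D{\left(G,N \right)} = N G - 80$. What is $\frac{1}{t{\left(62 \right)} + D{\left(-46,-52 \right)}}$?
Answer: $\frac{1}{4228} \approx 0.00023652$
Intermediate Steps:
$D{\left(G,N \right)} = -80 + G N$ ($D{\left(G,N \right)} = G N - 80 = -80 + G N$)
$t{\left(O \right)} = -6 + \frac{O^{2}}{2}$ ($t{\left(O \right)} = -6 + \frac{O O}{2} = -6 + \frac{O^{2}}{2}$)
$\frac{1}{t{\left(62 \right)} + D{\left(-46,-52 \right)}} = \frac{1}{\left(-6 + \frac{62^{2}}{2}\right) - -2312} = \frac{1}{\left(-6 + \frac{1}{2} \cdot 3844\right) + \left(-80 + 2392\right)} = \frac{1}{\left(-6 + 1922\right) + 2312} = \frac{1}{1916 + 2312} = \frac{1}{4228}$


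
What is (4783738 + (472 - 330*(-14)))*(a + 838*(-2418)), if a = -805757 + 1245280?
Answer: -7598728679630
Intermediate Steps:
a = 439523
(4783738 + (472 - 330*(-14)))*(a + 838*(-2418)) = (4783738 + (472 - 330*(-14)))*(439523 + 838*(-2418)) = (4783738 + (472 + 4620))*(439523 - 2026284) = (4783738 + 5092)*(-1586761) = 4788830*(-1586761) = -7598728679630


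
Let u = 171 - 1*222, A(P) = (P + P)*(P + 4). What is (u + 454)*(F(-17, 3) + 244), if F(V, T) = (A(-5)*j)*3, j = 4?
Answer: 146692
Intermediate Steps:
A(P) = 2*P*(4 + P) (A(P) = (2*P)*(4 + P) = 2*P*(4 + P))
u = -51 (u = 171 - 222 = -51)
F(V, T) = 120 (F(V, T) = ((2*(-5)*(4 - 5))*4)*3 = ((2*(-5)*(-1))*4)*3 = (10*4)*3 = 40*3 = 120)
(u + 454)*(F(-17, 3) + 244) = (-51 + 454)*(120 + 244) = 403*364 = 146692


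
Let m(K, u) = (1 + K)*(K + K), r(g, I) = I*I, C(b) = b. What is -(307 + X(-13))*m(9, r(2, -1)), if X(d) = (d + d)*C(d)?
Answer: -116100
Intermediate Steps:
r(g, I) = I**2
X(d) = 2*d**2 (X(d) = (d + d)*d = (2*d)*d = 2*d**2)
m(K, u) = 2*K*(1 + K) (m(K, u) = (1 + K)*(2*K) = 2*K*(1 + K))
-(307 + X(-13))*m(9, r(2, -1)) = -(307 + 2*(-13)**2)*2*9*(1 + 9) = -(307 + 2*169)*2*9*10 = -(307 + 338)*180 = -645*180 = -1*116100 = -116100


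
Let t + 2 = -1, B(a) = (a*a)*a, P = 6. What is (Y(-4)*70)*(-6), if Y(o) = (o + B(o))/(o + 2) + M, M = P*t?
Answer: -6720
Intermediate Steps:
B(a) = a**3 (B(a) = a**2*a = a**3)
t = -3 (t = -2 - 1 = -3)
M = -18 (M = 6*(-3) = -18)
Y(o) = -18 + (o + o**3)/(2 + o) (Y(o) = (o + o**3)/(o + 2) - 18 = (o + o**3)/(2 + o) - 18 = -18 + (o + o**3)/(2 + o))
(Y(-4)*70)*(-6) = (((-36 + (-4)**3 - 17*(-4))/(2 - 4))*70)*(-6) = (((-36 - 64 + 68)/(-2))*70)*(-6) = (-1/2*(-32)*70)*(-6) = (16*70)*(-6) = 1120*(-6) = -6720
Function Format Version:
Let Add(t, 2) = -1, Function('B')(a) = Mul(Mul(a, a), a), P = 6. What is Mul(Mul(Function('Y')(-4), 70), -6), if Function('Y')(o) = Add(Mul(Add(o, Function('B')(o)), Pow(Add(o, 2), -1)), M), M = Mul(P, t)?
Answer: -6720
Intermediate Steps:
Function('B')(a) = Pow(a, 3) (Function('B')(a) = Mul(Pow(a, 2), a) = Pow(a, 3))
t = -3 (t = Add(-2, -1) = -3)
M = -18 (M = Mul(6, -3) = -18)
Function('Y')(o) = Add(-18, Mul(Pow(Add(2, o), -1), Add(o, Pow(o, 3)))) (Function('Y')(o) = Add(Mul(Add(o, Pow(o, 3)), Pow(Add(o, 2), -1)), -18) = Add(Mul(Add(o, Pow(o, 3)), Pow(Add(2, o), -1)), -18) = Add(Mul(Pow(Add(2, o), -1), Add(o, Pow(o, 3))), -18) = Add(-18, Mul(Pow(Add(2, o), -1), Add(o, Pow(o, 3)))))
Mul(Mul(Function('Y')(-4), 70), -6) = Mul(Mul(Mul(Pow(Add(2, -4), -1), Add(-36, Pow(-4, 3), Mul(-17, -4))), 70), -6) = Mul(Mul(Mul(Pow(-2, -1), Add(-36, -64, 68)), 70), -6) = Mul(Mul(Mul(Rational(-1, 2), -32), 70), -6) = Mul(Mul(16, 70), -6) = Mul(1120, -6) = -6720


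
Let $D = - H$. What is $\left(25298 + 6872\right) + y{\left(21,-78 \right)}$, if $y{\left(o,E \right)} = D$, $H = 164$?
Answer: $32006$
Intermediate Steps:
$D = -164$ ($D = \left(-1\right) 164 = -164$)
$y{\left(o,E \right)} = -164$
$\left(25298 + 6872\right) + y{\left(21,-78 \right)} = \left(25298 + 6872\right) - 164 = 32170 - 164 = 32006$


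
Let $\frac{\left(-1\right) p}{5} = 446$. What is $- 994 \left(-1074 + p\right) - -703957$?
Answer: $3988133$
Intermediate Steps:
$p = -2230$ ($p = \left(-5\right) 446 = -2230$)
$- 994 \left(-1074 + p\right) - -703957 = - 994 \left(-1074 - 2230\right) - -703957 = \left(-994\right) \left(-3304\right) + 703957 = 3284176 + 703957 = 3988133$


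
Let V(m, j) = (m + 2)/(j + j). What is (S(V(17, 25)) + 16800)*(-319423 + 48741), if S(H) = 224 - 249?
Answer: -4540690550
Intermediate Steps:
V(m, j) = (2 + m)/(2*j) (V(m, j) = (2 + m)/((2*j)) = (2 + m)*(1/(2*j)) = (2 + m)/(2*j))
S(H) = -25
(S(V(17, 25)) + 16800)*(-319423 + 48741) = (-25 + 16800)*(-319423 + 48741) = 16775*(-270682) = -4540690550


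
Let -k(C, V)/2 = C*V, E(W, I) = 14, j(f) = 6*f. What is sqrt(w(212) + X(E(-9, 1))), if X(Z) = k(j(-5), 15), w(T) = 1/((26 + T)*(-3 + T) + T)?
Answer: sqrt(2245861954354)/49954 ≈ 30.000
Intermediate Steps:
w(T) = 1/(T + (-3 + T)*(26 + T)) (w(T) = 1/((-3 + T)*(26 + T) + T) = 1/(T + (-3 + T)*(26 + T)))
k(C, V) = -2*C*V
X(Z) = 900 (X(Z) = -2*6*(-5)*15 = -2*(-30)*15 = 900)
sqrt(w(212) + X(E(-9, 1))) = sqrt(1/(-78 + 212**2 + 24*212) + 900) = sqrt(1/(-78 + 44944 + 5088) + 900) = sqrt(1/49954 + 900) = sqrt(44958601/49954) = sqrt(2245861954354)/49954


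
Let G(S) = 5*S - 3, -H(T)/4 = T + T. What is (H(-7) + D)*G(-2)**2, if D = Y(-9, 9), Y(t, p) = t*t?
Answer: 23153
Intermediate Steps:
H(T) = -8*T (H(T) = -4*(T + T) = -8*T)
G(S) = -3 + 5*S
Y(t, p) = t**2
D = 81 (D = (-9)**2 = 81)
(H(-7) + D)*G(-2)**2 = (-8*(-7) + 81)*(-3 + 5*(-2))**2 = (56 + 81)*(-3 - 10)**2 = 137*(-13)**2 = 137*169 = 23153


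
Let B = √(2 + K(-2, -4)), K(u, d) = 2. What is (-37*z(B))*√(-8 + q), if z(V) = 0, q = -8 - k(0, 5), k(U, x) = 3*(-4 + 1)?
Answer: 0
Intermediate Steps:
k(U, x) = -9 (k(U, x) = 3*(-3) = -9)
q = 1 (q = -8 - 1*(-9) = -8 + 9 = 1)
B = 2 (B = √(2 + 2) = √4 = 2)
(-37*z(B))*√(-8 + q) = (-37*0)*√(-8 + 1) = 0*√(-7) = 0*(I*√7) = 0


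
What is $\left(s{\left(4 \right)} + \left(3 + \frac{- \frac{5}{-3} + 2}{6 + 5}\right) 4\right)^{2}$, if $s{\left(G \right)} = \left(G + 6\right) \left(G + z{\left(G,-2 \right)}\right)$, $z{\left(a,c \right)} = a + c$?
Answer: $\frac{48400}{9} \approx 5377.8$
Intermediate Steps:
$s{\left(G \right)} = \left(-2 + 2 G\right) \left(6 + G\right)$ ($s{\left(G \right)} = \left(G + 6\right) \left(G + \left(G - 2\right)\right) = \left(6 + G\right) \left(G + \left(-2 + G\right)\right) = \left(6 + G\right) \left(-2 + 2 G\right) = \left(-2 + 2 G\right) \left(6 + G\right)$)
$\left(s{\left(4 \right)} + \left(3 + \frac{- \frac{5}{-3} + 2}{6 + 5}\right) 4\right)^{2} = \left(\left(-12 + 2 \cdot 4^{2} + 10 \cdot 4\right) + \left(3 + \frac{- \frac{5}{-3} + 2}{6 + 5}\right) 4\right)^{2} = \left(\left(-12 + 2 \cdot 16 + 40\right) + \left(3 + \frac{\left(-5\right) \left(- \frac{1}{3}\right) + 2}{11}\right) 4\right)^{2} = \left(\left(-12 + 32 + 40\right) + \left(3 + \left(\frac{5}{3} + 2\right) \frac{1}{11}\right) 4\right)^{2} = \left(60 + \left(3 + \frac{11}{3} \cdot \frac{1}{11}\right) 4\right)^{2} = \left(60 + \left(3 + \frac{1}{3}\right) 4\right)^{2} = \left(60 + \frac{10}{3} \cdot 4\right)^{2} = \left(60 + \frac{40}{3}\right)^{2} = \left(\frac{220}{3}\right)^{2} = \frac{48400}{9}$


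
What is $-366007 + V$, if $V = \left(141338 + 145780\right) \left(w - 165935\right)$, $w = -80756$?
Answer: $-70829792545$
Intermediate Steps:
$V = -70829426538$ ($V = \left(141338 + 145780\right) \left(-80756 - 165935\right) = 287118 \left(-246691\right) = -70829426538$)
$-366007 + V = -366007 - 70829426538 = -70829792545$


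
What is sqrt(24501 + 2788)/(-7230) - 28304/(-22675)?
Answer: 28304/22675 - sqrt(27289)/7230 ≈ 1.2254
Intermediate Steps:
sqrt(24501 + 2788)/(-7230) - 28304/(-22675) = sqrt(27289)*(-1/7230) - 28304*(-1/22675) = -sqrt(27289)/7230 + 28304/22675 = 28304/22675 - sqrt(27289)/7230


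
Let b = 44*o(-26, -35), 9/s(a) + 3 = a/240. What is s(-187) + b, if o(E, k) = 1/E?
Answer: -48034/11791 ≈ -4.0738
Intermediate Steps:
s(a) = 9/(-3 + a/240)
b = -22/13 (b = 44/(-26) = 44*(-1/26) = -22/13 ≈ -1.6923)
s(-187) + b = 2160/(-720 - 187) - 22/13 = 2160/(-907) - 22/13 = 2160*(-1/907) - 22/13 = -2160/907 - 22/13 = -48034/11791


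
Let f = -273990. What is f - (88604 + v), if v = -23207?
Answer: -339387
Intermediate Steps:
f - (88604 + v) = -273990 - (88604 - 23207) = -273990 - 1*65397 = -273990 - 65397 = -339387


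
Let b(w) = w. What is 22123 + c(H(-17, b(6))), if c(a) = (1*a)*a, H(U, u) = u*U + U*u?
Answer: 63739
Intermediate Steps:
H(U, u) = 2*U*u (H(U, u) = U*u + U*u = 2*U*u)
c(a) = a² (c(a) = a*a = a²)
22123 + c(H(-17, b(6))) = 22123 + (2*(-17)*6)² = 22123 + (-204)² = 22123 + 41616 = 63739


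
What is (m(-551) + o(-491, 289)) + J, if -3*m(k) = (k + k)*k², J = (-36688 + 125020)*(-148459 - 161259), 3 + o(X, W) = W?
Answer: -81739461968/3 ≈ -2.7246e+10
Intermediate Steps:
o(X, W) = -3 + W
J = -27358010376 (J = 88332*(-309718) = -27358010376)
m(k) = -2*k³/3 (m(k) = -(k + k)*k²/3 = -2*k*k²/3 = -2*k³/3)
(m(-551) + o(-491, 289)) + J = (-⅔*(-551)³ + (-3 + 289)) - 27358010376 = (-⅔*(-167284151) + 286) - 27358010376 = (334568302/3 + 286) - 27358010376 = 334569160/3 - 27358010376 = -81739461968/3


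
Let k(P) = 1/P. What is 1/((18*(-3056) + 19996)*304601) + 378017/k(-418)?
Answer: -1685139495545494473/10664690212 ≈ -1.5801e+8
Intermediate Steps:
1/((18*(-3056) + 19996)*304601) + 378017/k(-418) = 1/((18*(-3056) + 19996)*304601) + 378017/(1/(-418)) = (1/304601)/(-55008 + 19996) + 378017/(-1/418) = (1/304601)/(-35012) + 378017*(-418) = -1/35012*1/304601 - 158011106 = -1/10664690212 - 158011106 = -1685139495545494473/10664690212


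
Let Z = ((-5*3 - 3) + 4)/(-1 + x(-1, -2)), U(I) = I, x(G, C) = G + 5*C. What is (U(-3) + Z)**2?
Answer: 121/36 ≈ 3.3611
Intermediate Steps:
Z = 7/6 (Z = ((-5*3 - 3) + 4)/(-1 + (-1 + 5*(-2))) = ((-15 - 3) + 4)/(-1 + (-1 - 10)) = (-18 + 4)/(-1 - 11) = -14/(-12) = -14*(-1/12) = 7/6 ≈ 1.1667)
(U(-3) + Z)**2 = (-3 + 7/6)**2 = (-11/6)**2 = 121/36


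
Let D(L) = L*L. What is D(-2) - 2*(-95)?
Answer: 194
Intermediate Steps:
D(L) = L²
D(-2) - 2*(-95) = (-2)² - 2*(-95) = 4 + 190 = 194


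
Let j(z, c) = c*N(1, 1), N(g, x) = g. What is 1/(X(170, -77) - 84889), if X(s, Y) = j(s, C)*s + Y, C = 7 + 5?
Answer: -1/82926 ≈ -1.2059e-5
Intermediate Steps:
C = 12
j(z, c) = c (j(z, c) = c*1 = c)
X(s, Y) = Y + 12*s (X(s, Y) = 12*s + Y = Y + 12*s)
1/(X(170, -77) - 84889) = 1/((-77 + 12*170) - 84889) = 1/((-77 + 2040) - 84889) = 1/(1963 - 84889) = 1/(-82926) = -1/82926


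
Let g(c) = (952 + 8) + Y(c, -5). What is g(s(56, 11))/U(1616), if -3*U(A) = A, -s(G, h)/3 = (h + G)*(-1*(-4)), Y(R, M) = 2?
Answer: -1443/808 ≈ -1.7859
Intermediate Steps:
s(G, h) = -12*G - 12*h (s(G, h) = -3*(h + G)*(-1*(-4)) = -3*(G + h)*4 = -3*(4*G + 4*h) = -12*G - 12*h)
g(c) = 962 (g(c) = (952 + 8) + 2 = 960 + 2 = 962)
U(A) = -A/3
g(s(56, 11))/U(1616) = 962/((-⅓*1616)) = 962/(-1616/3) = 962*(-3/1616) = -1443/808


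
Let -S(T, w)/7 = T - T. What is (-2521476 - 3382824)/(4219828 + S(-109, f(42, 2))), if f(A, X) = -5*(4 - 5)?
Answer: -1476075/1054957 ≈ -1.3992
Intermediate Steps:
f(A, X) = 5 (f(A, X) = -5*(-1) = 5)
S(T, w) = 0 (S(T, w) = -7*(T - T) = -7*0 = 0)
(-2521476 - 3382824)/(4219828 + S(-109, f(42, 2))) = (-2521476 - 3382824)/(4219828 + 0) = -5904300/4219828 = -5904300*1/4219828 = -1476075/1054957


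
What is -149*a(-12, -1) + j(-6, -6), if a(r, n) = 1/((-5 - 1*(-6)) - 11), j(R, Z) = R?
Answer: 89/10 ≈ 8.9000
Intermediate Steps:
a(r, n) = -1/10 (a(r, n) = 1/((-5 + 6) - 11) = 1/(1 - 11) = 1/(-10) = -1/10)
-149*a(-12, -1) + j(-6, -6) = -149*(-1/10) - 6 = 149/10 - 6 = 89/10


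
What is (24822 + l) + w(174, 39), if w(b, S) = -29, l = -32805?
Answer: -8012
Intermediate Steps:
(24822 + l) + w(174, 39) = (24822 - 32805) - 29 = -7983 - 29 = -8012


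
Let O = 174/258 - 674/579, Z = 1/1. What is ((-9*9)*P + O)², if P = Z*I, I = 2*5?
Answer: 407182395495121/619860609 ≈ 6.5689e+5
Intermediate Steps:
I = 10
Z = 1
O = -12191/24897 (O = 174*(1/258) - 674*1/579 = 29/43 - 674/579 = -12191/24897 ≈ -0.48966)
P = 10 (P = 1*10 = 10)
((-9*9)*P + O)² = (-9*9*10 - 12191/24897)² = (-81*10 - 12191/24897)² = (-810 - 12191/24897)² = (-20178761/24897)² = 407182395495121/619860609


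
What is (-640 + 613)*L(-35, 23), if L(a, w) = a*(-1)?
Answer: -945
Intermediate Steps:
L(a, w) = -a
(-640 + 613)*L(-35, 23) = (-640 + 613)*(-1*(-35)) = -27*35 = -945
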